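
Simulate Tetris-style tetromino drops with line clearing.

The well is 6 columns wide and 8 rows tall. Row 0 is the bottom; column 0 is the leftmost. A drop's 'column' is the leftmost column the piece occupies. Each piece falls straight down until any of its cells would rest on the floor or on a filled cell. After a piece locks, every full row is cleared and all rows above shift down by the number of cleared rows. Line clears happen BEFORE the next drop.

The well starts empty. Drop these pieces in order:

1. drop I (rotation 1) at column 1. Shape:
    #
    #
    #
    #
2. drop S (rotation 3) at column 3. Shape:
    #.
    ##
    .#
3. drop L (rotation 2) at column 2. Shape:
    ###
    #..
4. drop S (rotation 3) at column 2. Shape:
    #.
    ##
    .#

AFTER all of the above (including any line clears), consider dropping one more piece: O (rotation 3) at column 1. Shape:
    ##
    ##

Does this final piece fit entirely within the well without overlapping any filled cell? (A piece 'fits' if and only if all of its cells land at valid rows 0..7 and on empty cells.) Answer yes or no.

Drop 1: I rot1 at col 1 lands with bottom-row=0; cleared 0 line(s) (total 0); column heights now [0 4 0 0 0 0], max=4
Drop 2: S rot3 at col 3 lands with bottom-row=0; cleared 0 line(s) (total 0); column heights now [0 4 0 3 2 0], max=4
Drop 3: L rot2 at col 2 lands with bottom-row=2; cleared 0 line(s) (total 0); column heights now [0 4 4 4 4 0], max=4
Drop 4: S rot3 at col 2 lands with bottom-row=4; cleared 0 line(s) (total 0); column heights now [0 4 7 6 4 0], max=7
Test piece O rot3 at col 1 (width 2): heights before test = [0 4 7 6 4 0]; fits = False

Answer: no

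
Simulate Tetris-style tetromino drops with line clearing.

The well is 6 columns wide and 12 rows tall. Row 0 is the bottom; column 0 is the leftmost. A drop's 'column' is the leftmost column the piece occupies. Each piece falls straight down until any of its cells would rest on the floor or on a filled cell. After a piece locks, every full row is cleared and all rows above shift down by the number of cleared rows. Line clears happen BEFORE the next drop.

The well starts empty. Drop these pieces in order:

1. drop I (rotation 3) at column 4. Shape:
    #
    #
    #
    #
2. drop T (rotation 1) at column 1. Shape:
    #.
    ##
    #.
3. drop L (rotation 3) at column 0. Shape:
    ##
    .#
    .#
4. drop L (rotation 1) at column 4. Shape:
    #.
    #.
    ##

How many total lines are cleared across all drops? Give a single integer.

Answer: 0

Derivation:
Drop 1: I rot3 at col 4 lands with bottom-row=0; cleared 0 line(s) (total 0); column heights now [0 0 0 0 4 0], max=4
Drop 2: T rot1 at col 1 lands with bottom-row=0; cleared 0 line(s) (total 0); column heights now [0 3 2 0 4 0], max=4
Drop 3: L rot3 at col 0 lands with bottom-row=3; cleared 0 line(s) (total 0); column heights now [6 6 2 0 4 0], max=6
Drop 4: L rot1 at col 4 lands with bottom-row=4; cleared 0 line(s) (total 0); column heights now [6 6 2 0 7 5], max=7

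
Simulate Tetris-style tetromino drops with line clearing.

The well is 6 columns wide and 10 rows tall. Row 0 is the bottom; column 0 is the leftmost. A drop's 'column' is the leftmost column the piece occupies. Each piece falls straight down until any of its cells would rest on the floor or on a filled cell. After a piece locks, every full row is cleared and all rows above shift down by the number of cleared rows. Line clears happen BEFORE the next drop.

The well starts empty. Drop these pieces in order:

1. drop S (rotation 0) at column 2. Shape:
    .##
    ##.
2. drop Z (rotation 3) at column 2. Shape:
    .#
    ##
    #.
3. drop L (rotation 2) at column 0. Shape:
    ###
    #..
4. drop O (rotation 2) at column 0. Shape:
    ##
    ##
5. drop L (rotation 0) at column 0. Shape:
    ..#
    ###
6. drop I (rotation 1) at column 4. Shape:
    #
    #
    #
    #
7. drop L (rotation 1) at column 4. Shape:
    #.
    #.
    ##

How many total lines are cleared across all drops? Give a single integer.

Answer: 0

Derivation:
Drop 1: S rot0 at col 2 lands with bottom-row=0; cleared 0 line(s) (total 0); column heights now [0 0 1 2 2 0], max=2
Drop 2: Z rot3 at col 2 lands with bottom-row=1; cleared 0 line(s) (total 0); column heights now [0 0 3 4 2 0], max=4
Drop 3: L rot2 at col 0 lands with bottom-row=2; cleared 0 line(s) (total 0); column heights now [4 4 4 4 2 0], max=4
Drop 4: O rot2 at col 0 lands with bottom-row=4; cleared 0 line(s) (total 0); column heights now [6 6 4 4 2 0], max=6
Drop 5: L rot0 at col 0 lands with bottom-row=6; cleared 0 line(s) (total 0); column heights now [7 7 8 4 2 0], max=8
Drop 6: I rot1 at col 4 lands with bottom-row=2; cleared 0 line(s) (total 0); column heights now [7 7 8 4 6 0], max=8
Drop 7: L rot1 at col 4 lands with bottom-row=6; cleared 0 line(s) (total 0); column heights now [7 7 8 4 9 7], max=9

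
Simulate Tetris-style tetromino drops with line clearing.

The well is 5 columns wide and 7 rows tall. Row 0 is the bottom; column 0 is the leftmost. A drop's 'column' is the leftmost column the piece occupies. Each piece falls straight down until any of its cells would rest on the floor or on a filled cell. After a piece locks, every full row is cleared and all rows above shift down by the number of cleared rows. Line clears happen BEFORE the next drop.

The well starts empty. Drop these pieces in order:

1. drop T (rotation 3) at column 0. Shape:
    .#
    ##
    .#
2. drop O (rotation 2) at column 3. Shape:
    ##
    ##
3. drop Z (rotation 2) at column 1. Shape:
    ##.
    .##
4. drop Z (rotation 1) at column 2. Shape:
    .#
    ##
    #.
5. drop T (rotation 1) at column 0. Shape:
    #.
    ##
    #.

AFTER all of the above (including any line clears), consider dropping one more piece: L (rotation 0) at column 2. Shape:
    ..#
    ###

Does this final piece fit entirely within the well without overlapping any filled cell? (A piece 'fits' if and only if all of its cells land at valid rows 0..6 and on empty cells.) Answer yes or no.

Answer: no

Derivation:
Drop 1: T rot3 at col 0 lands with bottom-row=0; cleared 0 line(s) (total 0); column heights now [2 3 0 0 0], max=3
Drop 2: O rot2 at col 3 lands with bottom-row=0; cleared 0 line(s) (total 0); column heights now [2 3 0 2 2], max=3
Drop 3: Z rot2 at col 1 lands with bottom-row=2; cleared 0 line(s) (total 0); column heights now [2 4 4 3 2], max=4
Drop 4: Z rot1 at col 2 lands with bottom-row=4; cleared 0 line(s) (total 0); column heights now [2 4 6 7 2], max=7
Drop 5: T rot1 at col 0 lands with bottom-row=3; cleared 0 line(s) (total 0); column heights now [6 5 6 7 2], max=7
Test piece L rot0 at col 2 (width 3): heights before test = [6 5 6 7 2]; fits = False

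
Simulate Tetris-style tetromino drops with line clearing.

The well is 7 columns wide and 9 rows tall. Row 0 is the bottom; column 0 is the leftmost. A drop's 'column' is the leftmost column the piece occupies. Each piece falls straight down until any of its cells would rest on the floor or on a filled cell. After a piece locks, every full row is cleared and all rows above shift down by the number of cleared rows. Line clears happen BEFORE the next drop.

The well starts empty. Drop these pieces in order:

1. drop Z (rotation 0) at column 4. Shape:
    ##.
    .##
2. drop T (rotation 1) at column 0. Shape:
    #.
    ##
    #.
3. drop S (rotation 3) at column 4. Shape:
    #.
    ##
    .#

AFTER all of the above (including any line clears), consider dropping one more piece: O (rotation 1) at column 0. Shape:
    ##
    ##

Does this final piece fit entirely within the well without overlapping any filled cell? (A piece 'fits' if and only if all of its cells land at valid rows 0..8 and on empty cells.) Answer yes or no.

Answer: yes

Derivation:
Drop 1: Z rot0 at col 4 lands with bottom-row=0; cleared 0 line(s) (total 0); column heights now [0 0 0 0 2 2 1], max=2
Drop 2: T rot1 at col 0 lands with bottom-row=0; cleared 0 line(s) (total 0); column heights now [3 2 0 0 2 2 1], max=3
Drop 3: S rot3 at col 4 lands with bottom-row=2; cleared 0 line(s) (total 0); column heights now [3 2 0 0 5 4 1], max=5
Test piece O rot1 at col 0 (width 2): heights before test = [3 2 0 0 5 4 1]; fits = True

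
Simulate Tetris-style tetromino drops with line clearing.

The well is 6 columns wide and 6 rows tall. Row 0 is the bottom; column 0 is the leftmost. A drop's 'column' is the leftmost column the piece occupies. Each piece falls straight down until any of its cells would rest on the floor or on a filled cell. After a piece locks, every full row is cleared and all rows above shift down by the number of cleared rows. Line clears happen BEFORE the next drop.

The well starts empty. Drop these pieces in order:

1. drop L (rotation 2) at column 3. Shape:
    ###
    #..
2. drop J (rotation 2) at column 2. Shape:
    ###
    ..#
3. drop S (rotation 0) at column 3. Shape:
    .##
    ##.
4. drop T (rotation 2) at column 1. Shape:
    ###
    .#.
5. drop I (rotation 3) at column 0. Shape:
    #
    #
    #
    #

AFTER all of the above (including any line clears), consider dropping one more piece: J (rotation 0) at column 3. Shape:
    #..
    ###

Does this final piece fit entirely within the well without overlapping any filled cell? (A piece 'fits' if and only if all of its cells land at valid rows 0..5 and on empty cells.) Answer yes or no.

Drop 1: L rot2 at col 3 lands with bottom-row=0; cleared 0 line(s) (total 0); column heights now [0 0 0 2 2 2], max=2
Drop 2: J rot2 at col 2 lands with bottom-row=2; cleared 0 line(s) (total 0); column heights now [0 0 4 4 4 2], max=4
Drop 3: S rot0 at col 3 lands with bottom-row=4; cleared 0 line(s) (total 0); column heights now [0 0 4 5 6 6], max=6
Drop 4: T rot2 at col 1 lands with bottom-row=4; cleared 0 line(s) (total 0); column heights now [0 6 6 6 6 6], max=6
Drop 5: I rot3 at col 0 lands with bottom-row=0; cleared 0 line(s) (total 0); column heights now [4 6 6 6 6 6], max=6
Test piece J rot0 at col 3 (width 3): heights before test = [4 6 6 6 6 6]; fits = False

Answer: no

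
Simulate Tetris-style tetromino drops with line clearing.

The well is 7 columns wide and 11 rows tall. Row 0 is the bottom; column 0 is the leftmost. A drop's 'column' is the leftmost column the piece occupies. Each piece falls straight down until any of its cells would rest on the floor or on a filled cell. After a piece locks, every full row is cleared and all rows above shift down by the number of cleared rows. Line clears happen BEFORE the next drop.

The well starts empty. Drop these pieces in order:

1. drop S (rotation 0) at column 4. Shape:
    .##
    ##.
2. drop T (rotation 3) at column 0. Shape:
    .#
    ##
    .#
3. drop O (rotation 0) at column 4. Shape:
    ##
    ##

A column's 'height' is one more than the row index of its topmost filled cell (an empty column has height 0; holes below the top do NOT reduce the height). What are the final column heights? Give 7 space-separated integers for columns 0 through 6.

Drop 1: S rot0 at col 4 lands with bottom-row=0; cleared 0 line(s) (total 0); column heights now [0 0 0 0 1 2 2], max=2
Drop 2: T rot3 at col 0 lands with bottom-row=0; cleared 0 line(s) (total 0); column heights now [2 3 0 0 1 2 2], max=3
Drop 3: O rot0 at col 4 lands with bottom-row=2; cleared 0 line(s) (total 0); column heights now [2 3 0 0 4 4 2], max=4

Answer: 2 3 0 0 4 4 2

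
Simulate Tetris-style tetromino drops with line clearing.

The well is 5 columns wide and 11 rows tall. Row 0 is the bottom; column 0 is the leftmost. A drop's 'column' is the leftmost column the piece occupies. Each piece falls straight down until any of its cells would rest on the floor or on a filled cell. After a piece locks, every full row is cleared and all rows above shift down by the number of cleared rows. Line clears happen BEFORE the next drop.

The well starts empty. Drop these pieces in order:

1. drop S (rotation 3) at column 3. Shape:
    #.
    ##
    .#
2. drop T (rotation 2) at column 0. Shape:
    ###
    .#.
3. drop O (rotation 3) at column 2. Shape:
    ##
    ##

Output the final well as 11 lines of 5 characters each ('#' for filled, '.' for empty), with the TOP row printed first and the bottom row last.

Drop 1: S rot3 at col 3 lands with bottom-row=0; cleared 0 line(s) (total 0); column heights now [0 0 0 3 2], max=3
Drop 2: T rot2 at col 0 lands with bottom-row=0; cleared 1 line(s) (total 1); column heights now [0 1 0 2 1], max=2
Drop 3: O rot3 at col 2 lands with bottom-row=2; cleared 0 line(s) (total 1); column heights now [0 1 4 4 1], max=4

Answer: .....
.....
.....
.....
.....
.....
.....
..##.
..##.
...#.
.#..#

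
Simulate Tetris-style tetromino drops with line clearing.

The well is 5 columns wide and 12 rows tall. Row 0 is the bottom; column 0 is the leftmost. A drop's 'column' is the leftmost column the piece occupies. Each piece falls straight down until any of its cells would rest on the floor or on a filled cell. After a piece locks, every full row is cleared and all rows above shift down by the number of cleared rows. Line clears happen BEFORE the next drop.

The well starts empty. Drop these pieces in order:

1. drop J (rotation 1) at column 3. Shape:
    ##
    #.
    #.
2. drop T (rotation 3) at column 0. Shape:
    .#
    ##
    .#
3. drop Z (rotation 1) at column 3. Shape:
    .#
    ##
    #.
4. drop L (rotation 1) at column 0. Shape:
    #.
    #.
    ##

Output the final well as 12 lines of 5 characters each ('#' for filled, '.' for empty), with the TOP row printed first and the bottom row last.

Drop 1: J rot1 at col 3 lands with bottom-row=0; cleared 0 line(s) (total 0); column heights now [0 0 0 3 3], max=3
Drop 2: T rot3 at col 0 lands with bottom-row=0; cleared 0 line(s) (total 0); column heights now [2 3 0 3 3], max=3
Drop 3: Z rot1 at col 3 lands with bottom-row=3; cleared 0 line(s) (total 0); column heights now [2 3 0 5 6], max=6
Drop 4: L rot1 at col 0 lands with bottom-row=3; cleared 0 line(s) (total 0); column heights now [6 4 0 5 6], max=6

Answer: .....
.....
.....
.....
.....
.....
#...#
#..##
##.#.
.#.##
##.#.
.#.#.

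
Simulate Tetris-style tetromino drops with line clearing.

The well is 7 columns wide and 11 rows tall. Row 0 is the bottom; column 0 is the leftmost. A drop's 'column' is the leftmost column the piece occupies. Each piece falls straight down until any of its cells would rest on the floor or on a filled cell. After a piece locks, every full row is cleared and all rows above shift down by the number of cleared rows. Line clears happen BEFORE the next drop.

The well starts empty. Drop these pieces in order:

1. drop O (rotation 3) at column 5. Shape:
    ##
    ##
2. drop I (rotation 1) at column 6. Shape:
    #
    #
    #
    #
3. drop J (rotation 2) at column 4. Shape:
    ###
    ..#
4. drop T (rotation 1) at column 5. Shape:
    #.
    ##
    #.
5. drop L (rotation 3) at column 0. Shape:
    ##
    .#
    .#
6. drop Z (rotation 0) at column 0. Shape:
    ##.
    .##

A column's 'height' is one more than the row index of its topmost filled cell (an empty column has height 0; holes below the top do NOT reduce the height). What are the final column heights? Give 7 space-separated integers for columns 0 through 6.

Drop 1: O rot3 at col 5 lands with bottom-row=0; cleared 0 line(s) (total 0); column heights now [0 0 0 0 0 2 2], max=2
Drop 2: I rot1 at col 6 lands with bottom-row=2; cleared 0 line(s) (total 0); column heights now [0 0 0 0 0 2 6], max=6
Drop 3: J rot2 at col 4 lands with bottom-row=6; cleared 0 line(s) (total 0); column heights now [0 0 0 0 8 8 8], max=8
Drop 4: T rot1 at col 5 lands with bottom-row=8; cleared 0 line(s) (total 0); column heights now [0 0 0 0 8 11 10], max=11
Drop 5: L rot3 at col 0 lands with bottom-row=0; cleared 0 line(s) (total 0); column heights now [3 3 0 0 8 11 10], max=11
Drop 6: Z rot0 at col 0 lands with bottom-row=3; cleared 0 line(s) (total 0); column heights now [5 5 4 0 8 11 10], max=11

Answer: 5 5 4 0 8 11 10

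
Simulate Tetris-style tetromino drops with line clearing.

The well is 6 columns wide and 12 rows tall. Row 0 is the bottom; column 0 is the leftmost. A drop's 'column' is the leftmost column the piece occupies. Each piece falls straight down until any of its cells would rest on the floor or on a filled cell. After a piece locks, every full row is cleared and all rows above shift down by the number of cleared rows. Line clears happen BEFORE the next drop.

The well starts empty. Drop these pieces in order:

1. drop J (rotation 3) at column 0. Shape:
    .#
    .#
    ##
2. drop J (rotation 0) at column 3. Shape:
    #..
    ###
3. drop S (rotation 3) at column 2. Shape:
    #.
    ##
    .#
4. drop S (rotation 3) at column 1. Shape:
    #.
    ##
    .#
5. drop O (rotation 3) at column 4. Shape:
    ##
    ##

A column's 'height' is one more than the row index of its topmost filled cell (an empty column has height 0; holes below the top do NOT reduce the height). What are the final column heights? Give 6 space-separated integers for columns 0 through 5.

Answer: 1 8 7 4 3 3

Derivation:
Drop 1: J rot3 at col 0 lands with bottom-row=0; cleared 0 line(s) (total 0); column heights now [1 3 0 0 0 0], max=3
Drop 2: J rot0 at col 3 lands with bottom-row=0; cleared 0 line(s) (total 0); column heights now [1 3 0 2 1 1], max=3
Drop 3: S rot3 at col 2 lands with bottom-row=2; cleared 0 line(s) (total 0); column heights now [1 3 5 4 1 1], max=5
Drop 4: S rot3 at col 1 lands with bottom-row=5; cleared 0 line(s) (total 0); column heights now [1 8 7 4 1 1], max=8
Drop 5: O rot3 at col 4 lands with bottom-row=1; cleared 0 line(s) (total 0); column heights now [1 8 7 4 3 3], max=8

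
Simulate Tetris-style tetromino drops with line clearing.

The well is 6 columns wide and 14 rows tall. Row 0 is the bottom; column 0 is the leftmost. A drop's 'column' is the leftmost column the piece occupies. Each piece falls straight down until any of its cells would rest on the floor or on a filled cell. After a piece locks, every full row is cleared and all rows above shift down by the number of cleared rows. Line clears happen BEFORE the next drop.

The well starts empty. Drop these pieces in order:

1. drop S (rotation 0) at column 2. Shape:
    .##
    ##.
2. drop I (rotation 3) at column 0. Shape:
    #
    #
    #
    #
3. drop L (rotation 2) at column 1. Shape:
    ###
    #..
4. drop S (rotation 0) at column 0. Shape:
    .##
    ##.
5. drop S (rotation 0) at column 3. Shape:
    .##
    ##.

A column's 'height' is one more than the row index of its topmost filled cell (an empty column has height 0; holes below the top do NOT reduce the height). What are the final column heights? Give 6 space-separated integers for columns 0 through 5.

Drop 1: S rot0 at col 2 lands with bottom-row=0; cleared 0 line(s) (total 0); column heights now [0 0 1 2 2 0], max=2
Drop 2: I rot3 at col 0 lands with bottom-row=0; cleared 0 line(s) (total 0); column heights now [4 0 1 2 2 0], max=4
Drop 3: L rot2 at col 1 lands with bottom-row=1; cleared 0 line(s) (total 0); column heights now [4 3 3 3 2 0], max=4
Drop 4: S rot0 at col 0 lands with bottom-row=4; cleared 0 line(s) (total 0); column heights now [5 6 6 3 2 0], max=6
Drop 5: S rot0 at col 3 lands with bottom-row=3; cleared 0 line(s) (total 0); column heights now [5 6 6 4 5 5], max=6

Answer: 5 6 6 4 5 5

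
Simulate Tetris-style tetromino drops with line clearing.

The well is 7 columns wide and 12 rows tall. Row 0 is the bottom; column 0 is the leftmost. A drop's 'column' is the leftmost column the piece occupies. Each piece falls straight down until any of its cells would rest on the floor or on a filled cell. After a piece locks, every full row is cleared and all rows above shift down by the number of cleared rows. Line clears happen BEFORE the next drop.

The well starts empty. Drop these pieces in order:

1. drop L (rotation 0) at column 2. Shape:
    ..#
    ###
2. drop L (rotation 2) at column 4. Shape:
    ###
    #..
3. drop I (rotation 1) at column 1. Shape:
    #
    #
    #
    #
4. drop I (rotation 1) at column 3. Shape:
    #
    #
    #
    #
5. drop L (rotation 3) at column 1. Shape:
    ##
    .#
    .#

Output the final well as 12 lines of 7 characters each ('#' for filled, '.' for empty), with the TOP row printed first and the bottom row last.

Drop 1: L rot0 at col 2 lands with bottom-row=0; cleared 0 line(s) (total 0); column heights now [0 0 1 1 2 0 0], max=2
Drop 2: L rot2 at col 4 lands with bottom-row=2; cleared 0 line(s) (total 0); column heights now [0 0 1 1 4 4 4], max=4
Drop 3: I rot1 at col 1 lands with bottom-row=0; cleared 0 line(s) (total 0); column heights now [0 4 1 1 4 4 4], max=4
Drop 4: I rot1 at col 3 lands with bottom-row=1; cleared 0 line(s) (total 0); column heights now [0 4 1 5 4 4 4], max=5
Drop 5: L rot3 at col 1 lands with bottom-row=2; cleared 0 line(s) (total 0); column heights now [0 5 5 5 4 4 4], max=5

Answer: .......
.......
.......
.......
.......
.......
.......
.###...
.######
.####..
.#.##..
.####..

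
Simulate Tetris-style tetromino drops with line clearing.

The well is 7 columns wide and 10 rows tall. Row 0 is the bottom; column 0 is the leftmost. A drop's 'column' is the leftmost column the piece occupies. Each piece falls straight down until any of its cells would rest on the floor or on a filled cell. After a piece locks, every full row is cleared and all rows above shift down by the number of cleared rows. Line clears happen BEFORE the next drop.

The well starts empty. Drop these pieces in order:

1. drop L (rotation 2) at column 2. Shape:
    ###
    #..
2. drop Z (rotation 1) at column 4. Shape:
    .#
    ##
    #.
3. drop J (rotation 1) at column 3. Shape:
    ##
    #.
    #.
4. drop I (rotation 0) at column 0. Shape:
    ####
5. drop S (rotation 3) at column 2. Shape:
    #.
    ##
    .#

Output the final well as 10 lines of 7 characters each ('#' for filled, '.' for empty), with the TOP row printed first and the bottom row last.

Answer: .......
..#....
..##...
...#...
####...
...###.
...###.
...##..
..###..
..#....

Derivation:
Drop 1: L rot2 at col 2 lands with bottom-row=0; cleared 0 line(s) (total 0); column heights now [0 0 2 2 2 0 0], max=2
Drop 2: Z rot1 at col 4 lands with bottom-row=2; cleared 0 line(s) (total 0); column heights now [0 0 2 2 4 5 0], max=5
Drop 3: J rot1 at col 3 lands with bottom-row=2; cleared 0 line(s) (total 0); column heights now [0 0 2 5 5 5 0], max=5
Drop 4: I rot0 at col 0 lands with bottom-row=5; cleared 0 line(s) (total 0); column heights now [6 6 6 6 5 5 0], max=6
Drop 5: S rot3 at col 2 lands with bottom-row=6; cleared 0 line(s) (total 0); column heights now [6 6 9 8 5 5 0], max=9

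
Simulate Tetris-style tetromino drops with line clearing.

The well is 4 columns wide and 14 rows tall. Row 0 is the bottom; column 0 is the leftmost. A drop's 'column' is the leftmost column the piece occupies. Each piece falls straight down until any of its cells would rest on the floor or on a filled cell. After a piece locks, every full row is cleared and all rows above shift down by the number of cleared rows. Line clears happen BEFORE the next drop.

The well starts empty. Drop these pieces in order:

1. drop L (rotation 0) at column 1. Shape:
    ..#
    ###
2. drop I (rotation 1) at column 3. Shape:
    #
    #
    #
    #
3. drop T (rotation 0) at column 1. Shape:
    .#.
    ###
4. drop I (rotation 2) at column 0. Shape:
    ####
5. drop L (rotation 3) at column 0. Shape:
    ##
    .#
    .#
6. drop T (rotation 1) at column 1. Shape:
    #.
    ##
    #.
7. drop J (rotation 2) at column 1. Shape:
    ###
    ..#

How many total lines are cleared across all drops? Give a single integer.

Drop 1: L rot0 at col 1 lands with bottom-row=0; cleared 0 line(s) (total 0); column heights now [0 1 1 2], max=2
Drop 2: I rot1 at col 3 lands with bottom-row=2; cleared 0 line(s) (total 0); column heights now [0 1 1 6], max=6
Drop 3: T rot0 at col 1 lands with bottom-row=6; cleared 0 line(s) (total 0); column heights now [0 7 8 7], max=8
Drop 4: I rot2 at col 0 lands with bottom-row=8; cleared 1 line(s) (total 1); column heights now [0 7 8 7], max=8
Drop 5: L rot3 at col 0 lands with bottom-row=7; cleared 0 line(s) (total 1); column heights now [10 10 8 7], max=10
Drop 6: T rot1 at col 1 lands with bottom-row=10; cleared 0 line(s) (total 1); column heights now [10 13 12 7], max=13
Drop 7: J rot2 at col 1 lands with bottom-row=12; cleared 0 line(s) (total 1); column heights now [10 14 14 14], max=14

Answer: 1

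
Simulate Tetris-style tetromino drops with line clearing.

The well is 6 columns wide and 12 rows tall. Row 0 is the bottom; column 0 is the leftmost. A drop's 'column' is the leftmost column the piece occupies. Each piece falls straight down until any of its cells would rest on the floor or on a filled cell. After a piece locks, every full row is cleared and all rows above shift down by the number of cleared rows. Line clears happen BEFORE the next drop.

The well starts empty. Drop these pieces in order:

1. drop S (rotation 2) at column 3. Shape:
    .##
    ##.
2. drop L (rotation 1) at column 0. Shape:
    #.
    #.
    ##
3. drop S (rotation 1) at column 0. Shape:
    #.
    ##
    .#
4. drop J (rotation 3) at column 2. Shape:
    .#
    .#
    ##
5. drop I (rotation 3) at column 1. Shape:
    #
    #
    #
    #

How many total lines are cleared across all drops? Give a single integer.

Drop 1: S rot2 at col 3 lands with bottom-row=0; cleared 0 line(s) (total 0); column heights now [0 0 0 1 2 2], max=2
Drop 2: L rot1 at col 0 lands with bottom-row=0; cleared 0 line(s) (total 0); column heights now [3 1 0 1 2 2], max=3
Drop 3: S rot1 at col 0 lands with bottom-row=2; cleared 0 line(s) (total 0); column heights now [5 4 0 1 2 2], max=5
Drop 4: J rot3 at col 2 lands with bottom-row=1; cleared 0 line(s) (total 0); column heights now [5 4 2 4 2 2], max=5
Drop 5: I rot3 at col 1 lands with bottom-row=4; cleared 0 line(s) (total 0); column heights now [5 8 2 4 2 2], max=8

Answer: 0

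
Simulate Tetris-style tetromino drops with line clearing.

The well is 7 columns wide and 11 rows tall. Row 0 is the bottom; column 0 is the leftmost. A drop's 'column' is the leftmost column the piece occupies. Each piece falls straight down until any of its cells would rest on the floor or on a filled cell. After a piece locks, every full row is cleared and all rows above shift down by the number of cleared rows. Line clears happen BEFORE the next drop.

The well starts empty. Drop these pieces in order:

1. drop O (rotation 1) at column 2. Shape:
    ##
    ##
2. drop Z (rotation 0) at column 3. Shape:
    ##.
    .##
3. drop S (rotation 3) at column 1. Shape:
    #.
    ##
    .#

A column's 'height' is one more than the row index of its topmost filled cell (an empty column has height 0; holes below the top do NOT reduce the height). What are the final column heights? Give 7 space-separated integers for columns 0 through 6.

Answer: 0 5 4 3 3 2 0

Derivation:
Drop 1: O rot1 at col 2 lands with bottom-row=0; cleared 0 line(s) (total 0); column heights now [0 0 2 2 0 0 0], max=2
Drop 2: Z rot0 at col 3 lands with bottom-row=1; cleared 0 line(s) (total 0); column heights now [0 0 2 3 3 2 0], max=3
Drop 3: S rot3 at col 1 lands with bottom-row=2; cleared 0 line(s) (total 0); column heights now [0 5 4 3 3 2 0], max=5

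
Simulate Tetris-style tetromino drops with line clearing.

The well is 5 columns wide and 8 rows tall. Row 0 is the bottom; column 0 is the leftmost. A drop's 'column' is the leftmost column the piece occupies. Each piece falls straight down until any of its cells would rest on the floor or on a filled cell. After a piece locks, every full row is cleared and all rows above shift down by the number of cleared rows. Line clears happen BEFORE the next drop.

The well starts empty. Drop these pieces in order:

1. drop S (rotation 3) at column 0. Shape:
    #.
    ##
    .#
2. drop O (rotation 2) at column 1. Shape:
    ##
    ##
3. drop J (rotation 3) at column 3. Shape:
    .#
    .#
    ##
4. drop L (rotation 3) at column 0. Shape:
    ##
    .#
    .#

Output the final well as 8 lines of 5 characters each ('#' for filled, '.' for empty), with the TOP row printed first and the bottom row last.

Answer: .....
##...
.#...
.#...
.##..
###.#
##..#
.#.##

Derivation:
Drop 1: S rot3 at col 0 lands with bottom-row=0; cleared 0 line(s) (total 0); column heights now [3 2 0 0 0], max=3
Drop 2: O rot2 at col 1 lands with bottom-row=2; cleared 0 line(s) (total 0); column heights now [3 4 4 0 0], max=4
Drop 3: J rot3 at col 3 lands with bottom-row=0; cleared 0 line(s) (total 0); column heights now [3 4 4 1 3], max=4
Drop 4: L rot3 at col 0 lands with bottom-row=4; cleared 0 line(s) (total 0); column heights now [7 7 4 1 3], max=7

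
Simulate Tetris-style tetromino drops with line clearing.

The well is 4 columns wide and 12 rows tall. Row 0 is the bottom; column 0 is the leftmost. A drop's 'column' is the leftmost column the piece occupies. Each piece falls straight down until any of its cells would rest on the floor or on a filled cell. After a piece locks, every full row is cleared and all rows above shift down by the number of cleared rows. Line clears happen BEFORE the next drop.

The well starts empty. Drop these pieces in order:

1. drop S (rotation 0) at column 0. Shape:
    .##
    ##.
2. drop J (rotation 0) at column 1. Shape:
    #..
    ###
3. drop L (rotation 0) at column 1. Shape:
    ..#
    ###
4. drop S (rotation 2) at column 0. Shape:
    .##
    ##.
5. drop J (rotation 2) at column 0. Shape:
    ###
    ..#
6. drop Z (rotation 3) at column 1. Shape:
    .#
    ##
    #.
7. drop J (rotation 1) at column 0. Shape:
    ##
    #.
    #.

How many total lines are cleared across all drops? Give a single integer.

Drop 1: S rot0 at col 0 lands with bottom-row=0; cleared 0 line(s) (total 0); column heights now [1 2 2 0], max=2
Drop 2: J rot0 at col 1 lands with bottom-row=2; cleared 0 line(s) (total 0); column heights now [1 4 3 3], max=4
Drop 3: L rot0 at col 1 lands with bottom-row=4; cleared 0 line(s) (total 0); column heights now [1 5 5 6], max=6
Drop 4: S rot2 at col 0 lands with bottom-row=5; cleared 0 line(s) (total 0); column heights now [6 7 7 6], max=7
Drop 5: J rot2 at col 0 lands with bottom-row=7; cleared 0 line(s) (total 0); column heights now [9 9 9 6], max=9
Drop 6: Z rot3 at col 1 lands with bottom-row=9; cleared 0 line(s) (total 0); column heights now [9 11 12 6], max=12
Drop 7: J rot1 at col 0 lands with bottom-row=9; cleared 0 line(s) (total 0); column heights now [12 12 12 6], max=12

Answer: 0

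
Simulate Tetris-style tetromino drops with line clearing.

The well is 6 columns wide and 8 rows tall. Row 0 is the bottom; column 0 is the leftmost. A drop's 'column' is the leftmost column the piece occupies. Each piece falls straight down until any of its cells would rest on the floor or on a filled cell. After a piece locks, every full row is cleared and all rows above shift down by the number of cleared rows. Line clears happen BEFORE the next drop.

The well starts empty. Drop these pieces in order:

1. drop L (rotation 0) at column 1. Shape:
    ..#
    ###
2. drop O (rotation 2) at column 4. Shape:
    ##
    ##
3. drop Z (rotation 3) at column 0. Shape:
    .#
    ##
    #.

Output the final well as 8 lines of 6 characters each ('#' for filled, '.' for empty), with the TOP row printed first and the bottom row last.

Answer: ......
......
......
......
......
......
.#....
##.###

Derivation:
Drop 1: L rot0 at col 1 lands with bottom-row=0; cleared 0 line(s) (total 0); column heights now [0 1 1 2 0 0], max=2
Drop 2: O rot2 at col 4 lands with bottom-row=0; cleared 0 line(s) (total 0); column heights now [0 1 1 2 2 2], max=2
Drop 3: Z rot3 at col 0 lands with bottom-row=0; cleared 1 line(s) (total 1); column heights now [1 2 0 1 1 1], max=2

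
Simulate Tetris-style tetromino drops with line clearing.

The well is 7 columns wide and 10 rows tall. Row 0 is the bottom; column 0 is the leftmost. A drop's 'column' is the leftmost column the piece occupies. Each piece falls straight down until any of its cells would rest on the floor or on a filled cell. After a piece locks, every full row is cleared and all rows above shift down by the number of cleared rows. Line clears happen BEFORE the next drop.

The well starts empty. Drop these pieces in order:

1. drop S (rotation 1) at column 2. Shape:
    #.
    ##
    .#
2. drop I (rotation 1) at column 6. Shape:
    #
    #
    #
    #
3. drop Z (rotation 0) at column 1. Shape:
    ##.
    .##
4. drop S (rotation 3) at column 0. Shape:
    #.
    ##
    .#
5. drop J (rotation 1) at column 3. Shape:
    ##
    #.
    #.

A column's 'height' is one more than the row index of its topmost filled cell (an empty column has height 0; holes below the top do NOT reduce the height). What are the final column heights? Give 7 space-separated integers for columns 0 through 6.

Drop 1: S rot1 at col 2 lands with bottom-row=0; cleared 0 line(s) (total 0); column heights now [0 0 3 2 0 0 0], max=3
Drop 2: I rot1 at col 6 lands with bottom-row=0; cleared 0 line(s) (total 0); column heights now [0 0 3 2 0 0 4], max=4
Drop 3: Z rot0 at col 1 lands with bottom-row=3; cleared 0 line(s) (total 0); column heights now [0 5 5 4 0 0 4], max=5
Drop 4: S rot3 at col 0 lands with bottom-row=5; cleared 0 line(s) (total 0); column heights now [8 7 5 4 0 0 4], max=8
Drop 5: J rot1 at col 3 lands with bottom-row=4; cleared 0 line(s) (total 0); column heights now [8 7 5 7 7 0 4], max=8

Answer: 8 7 5 7 7 0 4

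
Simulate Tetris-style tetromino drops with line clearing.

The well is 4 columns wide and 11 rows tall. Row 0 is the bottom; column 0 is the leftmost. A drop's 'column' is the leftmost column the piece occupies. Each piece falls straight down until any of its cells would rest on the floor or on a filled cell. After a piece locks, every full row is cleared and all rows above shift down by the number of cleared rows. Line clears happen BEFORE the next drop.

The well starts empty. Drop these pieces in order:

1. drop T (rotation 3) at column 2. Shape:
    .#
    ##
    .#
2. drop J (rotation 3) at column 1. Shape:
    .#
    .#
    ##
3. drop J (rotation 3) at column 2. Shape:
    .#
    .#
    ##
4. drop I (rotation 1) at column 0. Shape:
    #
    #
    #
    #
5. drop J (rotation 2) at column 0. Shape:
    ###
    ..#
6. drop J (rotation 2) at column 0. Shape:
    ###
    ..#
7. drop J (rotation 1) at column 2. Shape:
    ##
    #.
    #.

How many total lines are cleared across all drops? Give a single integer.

Drop 1: T rot3 at col 2 lands with bottom-row=0; cleared 0 line(s) (total 0); column heights now [0 0 2 3], max=3
Drop 2: J rot3 at col 1 lands with bottom-row=2; cleared 0 line(s) (total 0); column heights now [0 3 5 3], max=5
Drop 3: J rot3 at col 2 lands with bottom-row=5; cleared 0 line(s) (total 0); column heights now [0 3 6 8], max=8
Drop 4: I rot1 at col 0 lands with bottom-row=0; cleared 1 line(s) (total 1); column heights now [3 0 5 7], max=7
Drop 5: J rot2 at col 0 lands with bottom-row=5; cleared 1 line(s) (total 2); column heights now [3 0 6 6], max=6
Drop 6: J rot2 at col 0 lands with bottom-row=6; cleared 0 line(s) (total 2); column heights now [8 8 8 6], max=8
Drop 7: J rot1 at col 2 lands with bottom-row=8; cleared 0 line(s) (total 2); column heights now [8 8 11 11], max=11

Answer: 2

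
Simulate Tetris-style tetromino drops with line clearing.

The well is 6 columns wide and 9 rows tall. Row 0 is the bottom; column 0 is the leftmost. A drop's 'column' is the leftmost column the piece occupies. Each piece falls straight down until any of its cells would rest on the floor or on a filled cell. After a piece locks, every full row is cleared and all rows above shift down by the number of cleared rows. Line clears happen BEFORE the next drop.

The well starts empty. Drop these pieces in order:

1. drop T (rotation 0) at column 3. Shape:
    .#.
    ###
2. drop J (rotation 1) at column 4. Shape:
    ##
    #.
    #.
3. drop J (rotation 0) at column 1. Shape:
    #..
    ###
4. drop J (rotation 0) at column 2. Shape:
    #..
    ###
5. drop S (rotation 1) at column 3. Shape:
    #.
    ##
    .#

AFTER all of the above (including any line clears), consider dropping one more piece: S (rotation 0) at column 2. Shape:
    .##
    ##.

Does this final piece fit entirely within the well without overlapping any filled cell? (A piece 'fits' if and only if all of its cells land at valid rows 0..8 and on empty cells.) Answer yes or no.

Answer: no

Derivation:
Drop 1: T rot0 at col 3 lands with bottom-row=0; cleared 0 line(s) (total 0); column heights now [0 0 0 1 2 1], max=2
Drop 2: J rot1 at col 4 lands with bottom-row=2; cleared 0 line(s) (total 0); column heights now [0 0 0 1 5 5], max=5
Drop 3: J rot0 at col 1 lands with bottom-row=1; cleared 0 line(s) (total 0); column heights now [0 3 2 2 5 5], max=5
Drop 4: J rot0 at col 2 lands with bottom-row=5; cleared 0 line(s) (total 0); column heights now [0 3 7 6 6 5], max=7
Drop 5: S rot1 at col 3 lands with bottom-row=6; cleared 0 line(s) (total 0); column heights now [0 3 7 9 8 5], max=9
Test piece S rot0 at col 2 (width 3): heights before test = [0 3 7 9 8 5]; fits = False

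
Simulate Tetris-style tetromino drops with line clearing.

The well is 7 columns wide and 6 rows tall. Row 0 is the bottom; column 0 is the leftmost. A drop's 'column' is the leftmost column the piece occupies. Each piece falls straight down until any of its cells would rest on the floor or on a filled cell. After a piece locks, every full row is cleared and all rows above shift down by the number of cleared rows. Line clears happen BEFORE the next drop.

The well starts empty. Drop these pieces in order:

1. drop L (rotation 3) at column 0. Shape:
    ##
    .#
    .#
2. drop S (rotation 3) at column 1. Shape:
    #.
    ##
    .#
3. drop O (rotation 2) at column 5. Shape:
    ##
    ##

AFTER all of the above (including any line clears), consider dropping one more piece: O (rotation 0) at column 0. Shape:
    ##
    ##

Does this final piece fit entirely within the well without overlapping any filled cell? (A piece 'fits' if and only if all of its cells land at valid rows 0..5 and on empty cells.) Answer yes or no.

Answer: no

Derivation:
Drop 1: L rot3 at col 0 lands with bottom-row=0; cleared 0 line(s) (total 0); column heights now [3 3 0 0 0 0 0], max=3
Drop 2: S rot3 at col 1 lands with bottom-row=2; cleared 0 line(s) (total 0); column heights now [3 5 4 0 0 0 0], max=5
Drop 3: O rot2 at col 5 lands with bottom-row=0; cleared 0 line(s) (total 0); column heights now [3 5 4 0 0 2 2], max=5
Test piece O rot0 at col 0 (width 2): heights before test = [3 5 4 0 0 2 2]; fits = False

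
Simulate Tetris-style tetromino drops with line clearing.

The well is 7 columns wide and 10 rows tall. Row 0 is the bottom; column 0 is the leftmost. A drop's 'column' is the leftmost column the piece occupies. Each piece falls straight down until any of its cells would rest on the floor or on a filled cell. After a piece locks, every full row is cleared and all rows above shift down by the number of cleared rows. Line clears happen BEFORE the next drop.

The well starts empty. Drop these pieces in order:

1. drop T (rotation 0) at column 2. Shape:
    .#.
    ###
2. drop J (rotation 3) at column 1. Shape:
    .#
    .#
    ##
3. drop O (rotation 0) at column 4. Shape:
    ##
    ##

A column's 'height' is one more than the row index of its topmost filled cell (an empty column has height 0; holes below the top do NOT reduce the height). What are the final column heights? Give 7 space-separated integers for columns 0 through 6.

Answer: 0 2 4 2 3 3 0

Derivation:
Drop 1: T rot0 at col 2 lands with bottom-row=0; cleared 0 line(s) (total 0); column heights now [0 0 1 2 1 0 0], max=2
Drop 2: J rot3 at col 1 lands with bottom-row=1; cleared 0 line(s) (total 0); column heights now [0 2 4 2 1 0 0], max=4
Drop 3: O rot0 at col 4 lands with bottom-row=1; cleared 0 line(s) (total 0); column heights now [0 2 4 2 3 3 0], max=4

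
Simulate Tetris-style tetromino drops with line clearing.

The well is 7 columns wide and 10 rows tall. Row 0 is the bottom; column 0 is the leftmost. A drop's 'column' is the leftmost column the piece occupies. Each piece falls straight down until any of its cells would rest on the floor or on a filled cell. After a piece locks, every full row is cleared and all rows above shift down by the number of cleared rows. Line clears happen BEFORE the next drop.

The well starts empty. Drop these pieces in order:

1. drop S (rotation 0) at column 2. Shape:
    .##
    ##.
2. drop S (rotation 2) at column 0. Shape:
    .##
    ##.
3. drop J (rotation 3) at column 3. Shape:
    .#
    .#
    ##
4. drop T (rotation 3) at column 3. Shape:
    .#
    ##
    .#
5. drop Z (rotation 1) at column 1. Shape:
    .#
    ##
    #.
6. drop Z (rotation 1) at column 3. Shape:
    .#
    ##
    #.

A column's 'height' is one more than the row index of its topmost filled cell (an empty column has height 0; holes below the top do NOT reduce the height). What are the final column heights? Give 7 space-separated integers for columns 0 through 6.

Answer: 1 4 5 9 10 0 0

Derivation:
Drop 1: S rot0 at col 2 lands with bottom-row=0; cleared 0 line(s) (total 0); column heights now [0 0 1 2 2 0 0], max=2
Drop 2: S rot2 at col 0 lands with bottom-row=0; cleared 0 line(s) (total 0); column heights now [1 2 2 2 2 0 0], max=2
Drop 3: J rot3 at col 3 lands with bottom-row=2; cleared 0 line(s) (total 0); column heights now [1 2 2 3 5 0 0], max=5
Drop 4: T rot3 at col 3 lands with bottom-row=5; cleared 0 line(s) (total 0); column heights now [1 2 2 7 8 0 0], max=8
Drop 5: Z rot1 at col 1 lands with bottom-row=2; cleared 0 line(s) (total 0); column heights now [1 4 5 7 8 0 0], max=8
Drop 6: Z rot1 at col 3 lands with bottom-row=7; cleared 0 line(s) (total 0); column heights now [1 4 5 9 10 0 0], max=10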